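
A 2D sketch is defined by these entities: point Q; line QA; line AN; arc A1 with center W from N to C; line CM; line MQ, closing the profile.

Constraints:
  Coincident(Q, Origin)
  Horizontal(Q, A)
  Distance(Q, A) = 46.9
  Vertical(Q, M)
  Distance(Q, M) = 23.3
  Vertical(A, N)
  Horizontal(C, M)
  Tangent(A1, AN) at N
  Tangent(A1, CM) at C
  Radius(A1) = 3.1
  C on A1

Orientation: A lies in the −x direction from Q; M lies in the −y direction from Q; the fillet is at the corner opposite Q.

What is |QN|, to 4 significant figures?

51.07

Q is at the origin; Q and A share the same y with |QA| = 46.9 and A on the −x side, so A = (-46.90, 0.000). Q and M share the same x with |QM| = 23.3 and M on the −y side, so M = (0.000, -23.30). The virtual corner opposite Q is at (-46.90, -23.30). Tangency of A1 to AN means the radius WN is perpendicular to AN and A1 meets CM tangentially, so WC is at right angles to CM, with radius 3.1, so the center W sits 3.1 in from both sides at W = (-43.80, -20.20). That places the tangent points at N = (-46.90, -20.20) on AN and C = (-43.80, -23.30) on CM. Then |QN| = |N − Q| = 51.07.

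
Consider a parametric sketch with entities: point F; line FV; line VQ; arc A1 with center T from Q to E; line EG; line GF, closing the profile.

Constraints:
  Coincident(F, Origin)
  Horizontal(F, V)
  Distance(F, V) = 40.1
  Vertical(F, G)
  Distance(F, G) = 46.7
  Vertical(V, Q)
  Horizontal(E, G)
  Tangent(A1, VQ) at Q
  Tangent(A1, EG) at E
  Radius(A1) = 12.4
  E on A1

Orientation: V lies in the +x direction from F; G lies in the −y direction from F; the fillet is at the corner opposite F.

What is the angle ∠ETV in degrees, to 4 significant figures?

160.1°

F is at the origin; FV is horizontal with |FV| = 40.1 and V on the +x side, so V = (40.10, 0.000). FG is vertical with |FG| = 46.7 and G on the −y side, so G = (0.000, -46.70). The virtual corner opposite F is at (40.10, -46.70). The tangent condition forces TQ to be normal to VQ and since A1 is tangent to EG there, TE ⟂ EG, with radius 12.4, so the center T sits 12.4 in from both sides at T = (27.70, -34.30). That places the tangent points at Q = (40.10, -34.30) on VQ and E = (27.70, -46.70) on EG. Then cos ∠ETV = TE·TV / (|TE||TV|), giving 160.1°.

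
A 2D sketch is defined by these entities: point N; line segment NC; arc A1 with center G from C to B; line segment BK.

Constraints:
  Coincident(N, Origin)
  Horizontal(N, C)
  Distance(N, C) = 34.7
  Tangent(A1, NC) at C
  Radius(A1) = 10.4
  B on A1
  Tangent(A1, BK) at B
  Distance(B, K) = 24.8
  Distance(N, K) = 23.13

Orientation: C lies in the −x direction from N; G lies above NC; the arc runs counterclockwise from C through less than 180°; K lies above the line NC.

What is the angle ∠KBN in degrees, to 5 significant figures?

52.268°

N is at the origin; NC is horizontal with |NC| = 34.7 and C on the −x side, so C = (-34.700, 0.0000). Tangency of A1 to NC means the radius GC is perpendicular to NC, so G = C + (0, 10.4) = (-34.700, 10.400). Since GB ⟂ BK (tangency), |GK| = √(10.4² + 24.8²) = 26.892 regardless of where B sits on A1. So K lies on both circle(N, 23.13) and circle(G, 26.892); the above-NC intersection is K = (-9.9366, 20.887). B is the foot of the tangent from K: B = (-27.256, 3.1368).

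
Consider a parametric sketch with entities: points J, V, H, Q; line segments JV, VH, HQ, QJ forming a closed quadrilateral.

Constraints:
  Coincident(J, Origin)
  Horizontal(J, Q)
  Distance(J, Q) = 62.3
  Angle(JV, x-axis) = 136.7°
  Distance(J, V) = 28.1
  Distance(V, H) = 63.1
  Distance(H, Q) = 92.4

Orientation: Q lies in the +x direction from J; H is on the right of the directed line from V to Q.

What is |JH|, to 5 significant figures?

47.776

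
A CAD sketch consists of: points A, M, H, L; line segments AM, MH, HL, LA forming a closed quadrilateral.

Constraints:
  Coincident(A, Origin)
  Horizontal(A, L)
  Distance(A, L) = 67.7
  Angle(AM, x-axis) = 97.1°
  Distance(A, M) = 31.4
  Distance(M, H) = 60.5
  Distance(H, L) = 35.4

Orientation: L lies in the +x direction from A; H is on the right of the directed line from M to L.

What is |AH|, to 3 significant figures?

38.5

A is at the origin; AL is horizontal with |AL| = 67.7 and L in +x, so L = (67.7, 0). AM runs at 97.1° with |AM| = 31.4, so M = (-3.88, 31.2). H is determined by |MH| = 60.5 and |HL| = 35.4 together: it lies at the intersection of circle(M, 60.5) and circle(L, 35.4). With |ML| = 78.1, the foot of the radical line on ML is 54.5 from M and the perpendicular offset is √(60.5² − 54.5²) = 26.4. Taking the right-of-ML solution: H = (35.5, -14.8).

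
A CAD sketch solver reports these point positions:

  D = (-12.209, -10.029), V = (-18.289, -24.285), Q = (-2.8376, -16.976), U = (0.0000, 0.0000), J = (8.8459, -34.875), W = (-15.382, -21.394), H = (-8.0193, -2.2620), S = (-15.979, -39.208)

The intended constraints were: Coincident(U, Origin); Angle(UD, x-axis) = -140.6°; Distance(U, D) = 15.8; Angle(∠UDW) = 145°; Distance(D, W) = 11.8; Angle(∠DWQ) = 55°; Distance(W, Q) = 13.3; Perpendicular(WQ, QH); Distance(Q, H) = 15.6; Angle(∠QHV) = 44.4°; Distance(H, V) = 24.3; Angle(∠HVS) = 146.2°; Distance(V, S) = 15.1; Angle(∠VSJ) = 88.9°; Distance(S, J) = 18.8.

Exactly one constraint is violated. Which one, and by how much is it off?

Distance(S, J) = 18.8 — off by 6.40.

U = (0.00, 0.00) ✓; UD at -140.6° ✓; |UD| = 15.80 ✓; ∠UDW = 145.0° ✓; |DW| = 11.80 ✓; ∠DWQ = 55.00° ✓; |WQ| = 13.30 ✓; ∠(WQ, QH) = 90.00° ✓; |QH| = 15.60 ✓; ∠QHV = 44.40° ✓; |HV| = 24.30 ✓; ∠HVS = 146.2° ✓; |VS| = 15.10 ✓; ∠VSJ = 88.90° ✓; |SJ| = 25.20 ✗.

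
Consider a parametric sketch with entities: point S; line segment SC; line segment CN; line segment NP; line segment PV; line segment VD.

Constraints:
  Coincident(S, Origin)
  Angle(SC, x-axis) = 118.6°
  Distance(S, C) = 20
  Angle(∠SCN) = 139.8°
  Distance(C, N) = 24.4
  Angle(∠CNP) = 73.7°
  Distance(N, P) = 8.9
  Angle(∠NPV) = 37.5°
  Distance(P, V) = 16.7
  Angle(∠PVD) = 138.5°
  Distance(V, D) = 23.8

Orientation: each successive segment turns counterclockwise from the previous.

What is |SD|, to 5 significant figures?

57.774

∠NPV = 37.5° gives PV at 47.600° from the x-axis; with |PV| = 16.7, V = (-21.822, 29.848). ∠PVD = 138.5° gives VD at 89.100° from the x-axis; with |VD| = 23.8, D = (-21.448, 53.645). Then |SD| = |D − S| = 57.774.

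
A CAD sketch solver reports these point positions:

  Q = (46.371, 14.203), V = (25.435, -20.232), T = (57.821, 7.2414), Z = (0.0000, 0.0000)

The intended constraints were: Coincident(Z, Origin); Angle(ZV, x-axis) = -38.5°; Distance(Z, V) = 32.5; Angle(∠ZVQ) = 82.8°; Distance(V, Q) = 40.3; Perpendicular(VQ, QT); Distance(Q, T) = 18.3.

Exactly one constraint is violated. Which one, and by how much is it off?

Distance(Q, T) = 18.3 — off by 4.90.

Z = (0.00, 0.00) ✓; ZV at -38.50° ✓; |ZV| = 32.50 ✓; ∠ZVQ = 82.80° ✓; |VQ| = 40.30 ✓; ∠(VQ, QT) = 90.00° ✓; |QT| = 13.40 ✗.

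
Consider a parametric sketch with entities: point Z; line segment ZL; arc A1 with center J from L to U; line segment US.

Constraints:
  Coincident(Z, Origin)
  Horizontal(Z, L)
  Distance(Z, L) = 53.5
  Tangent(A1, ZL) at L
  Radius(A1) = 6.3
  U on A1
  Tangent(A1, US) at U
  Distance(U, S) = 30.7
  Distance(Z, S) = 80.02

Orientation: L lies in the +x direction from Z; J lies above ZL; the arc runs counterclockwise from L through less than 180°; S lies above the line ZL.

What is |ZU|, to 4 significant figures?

59.04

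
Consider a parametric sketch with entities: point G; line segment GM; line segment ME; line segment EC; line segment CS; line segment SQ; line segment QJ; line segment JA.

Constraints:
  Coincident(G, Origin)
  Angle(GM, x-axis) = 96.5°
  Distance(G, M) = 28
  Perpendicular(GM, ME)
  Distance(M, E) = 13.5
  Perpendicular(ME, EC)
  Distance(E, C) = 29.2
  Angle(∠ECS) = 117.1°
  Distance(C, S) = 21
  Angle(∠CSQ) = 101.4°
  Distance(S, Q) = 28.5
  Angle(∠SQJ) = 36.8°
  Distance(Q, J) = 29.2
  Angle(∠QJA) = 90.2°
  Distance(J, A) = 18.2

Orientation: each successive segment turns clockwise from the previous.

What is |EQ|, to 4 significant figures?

39.98

G is at the origin; GM runs at 96.5° with length 28.0, so M = (-3.170, 27.82). GM is perpendicular to ME, so ME runs at 6.500°; with |ME| = 13.5, E = (10.24, 29.35). ME ⟂ EC, so EC runs at -83.50°; with |EC| = 29.2, C = (13.55, 0.3360). ∠ECS = 117.1° gives CS at -146.4° from the x-axis; with |CS| = 21.0, S = (-3.942, -11.29). ∠CSQ = 101.4° gives SQ at 135.0° from the x-axis; with |SQ| = 28.5, Q = (-24.09, 8.867). Then |EQ| = |Q − E| = 39.98.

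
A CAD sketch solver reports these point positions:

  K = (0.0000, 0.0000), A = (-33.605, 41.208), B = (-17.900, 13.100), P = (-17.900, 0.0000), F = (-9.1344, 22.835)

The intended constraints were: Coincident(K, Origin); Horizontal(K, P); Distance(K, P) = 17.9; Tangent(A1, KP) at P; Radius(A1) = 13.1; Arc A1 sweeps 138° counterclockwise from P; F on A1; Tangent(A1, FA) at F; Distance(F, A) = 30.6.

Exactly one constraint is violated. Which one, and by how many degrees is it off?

Tangent(A1, FA) at F — off by 5.10°.

K = (0.00, 0.00) ✓; K.y = 0.00, P.y = 0.00 ✓; |KP| = 17.90 ✓; ∠(BP, PK) = 90.00° ✓; |BP| = 13.10 ✓; bearing(B→F) − bearing(B→P) = 138.0° ✓; |BF| = 13.10 ✓; ∠(BF, FA) = 84.90° ✗; |FA| = 30.60 ✓.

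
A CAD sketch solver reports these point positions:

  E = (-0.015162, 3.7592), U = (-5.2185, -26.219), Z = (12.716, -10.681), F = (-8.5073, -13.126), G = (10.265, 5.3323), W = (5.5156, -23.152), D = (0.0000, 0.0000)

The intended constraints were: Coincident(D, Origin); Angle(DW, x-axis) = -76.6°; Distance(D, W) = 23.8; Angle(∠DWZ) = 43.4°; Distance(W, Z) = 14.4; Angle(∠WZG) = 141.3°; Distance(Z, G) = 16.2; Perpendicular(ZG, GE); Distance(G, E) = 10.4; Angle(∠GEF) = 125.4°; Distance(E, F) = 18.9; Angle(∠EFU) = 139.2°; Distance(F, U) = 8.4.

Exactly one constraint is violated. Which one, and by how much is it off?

Distance(F, U) = 8.4 — off by 5.10.

D = (0.00, 0.00) ✓; DW at -76.60° ✓; |DW| = 23.80 ✓; ∠DWZ = 43.40° ✓; |WZ| = 14.40 ✓; ∠WZG = 141.3° ✓; |ZG| = 16.20 ✓; ∠(ZG, GE) = 90.00° ✓; |GE| = 10.40 ✓; ∠GEF = 125.4° ✓; |EF| = 18.90 ✓; ∠EFU = 139.2° ✓; |FU| = 13.50 ✗.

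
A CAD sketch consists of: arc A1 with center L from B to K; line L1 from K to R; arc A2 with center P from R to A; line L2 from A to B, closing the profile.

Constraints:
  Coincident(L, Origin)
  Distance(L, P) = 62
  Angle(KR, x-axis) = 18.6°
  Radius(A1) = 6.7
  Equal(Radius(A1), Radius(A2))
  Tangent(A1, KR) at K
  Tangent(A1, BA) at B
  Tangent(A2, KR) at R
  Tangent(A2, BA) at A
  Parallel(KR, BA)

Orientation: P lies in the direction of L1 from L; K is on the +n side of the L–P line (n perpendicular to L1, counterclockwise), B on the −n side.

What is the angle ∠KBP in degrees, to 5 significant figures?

83.832°

The slot axis is L1's direction at 18.6°, so u = (cos 18.6°, sin 18.6°) = (0.94777, 0.31896) and n = (−sin 18.6°, cos 18.6°) = (-0.31896, 0.94777). L is at the origin and P lies 62.0 along u from L, so P = 62.0·u = (58.762, 19.775). Tangency of A1 to both parallel lines with radius 6.7 puts K and B at L ± 6.7·n: K = (-2.1370, 6.3500), B = (2.1370, -6.3500). Then cos ∠KBP = BK·BP / (|BK||BP|), giving 83.832°.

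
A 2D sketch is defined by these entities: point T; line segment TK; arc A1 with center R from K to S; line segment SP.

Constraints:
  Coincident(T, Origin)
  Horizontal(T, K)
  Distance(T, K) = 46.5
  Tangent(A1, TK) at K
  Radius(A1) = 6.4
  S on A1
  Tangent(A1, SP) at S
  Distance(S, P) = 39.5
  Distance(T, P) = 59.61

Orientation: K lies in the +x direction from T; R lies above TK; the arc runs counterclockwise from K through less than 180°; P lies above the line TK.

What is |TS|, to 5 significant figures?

53.193

Checks: |RS| = 6.400 ✓; ∠(RS, SP) = 90.00° ✓; |SP| = 39.50 ✓; |TP| = 59.61 ✓.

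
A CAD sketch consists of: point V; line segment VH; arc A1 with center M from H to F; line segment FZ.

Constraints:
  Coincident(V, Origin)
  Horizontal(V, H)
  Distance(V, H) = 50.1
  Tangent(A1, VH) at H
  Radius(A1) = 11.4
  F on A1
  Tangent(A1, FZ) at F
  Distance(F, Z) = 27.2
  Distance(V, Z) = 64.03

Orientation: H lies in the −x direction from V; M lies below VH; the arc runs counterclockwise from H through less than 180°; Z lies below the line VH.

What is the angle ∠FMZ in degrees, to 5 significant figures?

67.261°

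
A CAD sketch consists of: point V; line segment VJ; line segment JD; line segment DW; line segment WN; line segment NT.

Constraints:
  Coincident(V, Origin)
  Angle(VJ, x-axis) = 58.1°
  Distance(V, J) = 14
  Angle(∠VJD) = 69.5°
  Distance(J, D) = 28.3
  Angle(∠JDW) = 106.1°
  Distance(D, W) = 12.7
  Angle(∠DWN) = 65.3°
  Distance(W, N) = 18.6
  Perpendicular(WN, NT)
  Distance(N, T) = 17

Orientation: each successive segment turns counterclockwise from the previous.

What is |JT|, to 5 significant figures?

17.599

V is at the origin; VJ runs at 58.1° with length 14.0, so J = (7.3981, 11.886). ∠VJD = 69.5° gives JD at 168.60° from the x-axis; with |JD| = 28.3, D = (-20.344, 17.479). ∠JDW = 106.1° gives DW at -117.50° from the x-axis; with |DW| = 12.7, W = (-26.208, 6.2143). ∠DWN = 65.3° gives WN at -2.8000° from the x-axis; with |WN| = 18.6, N = (-7.6300, 5.3057). WN ⟂ NT, so NT runs at 87.200°; with |NT| = 17.0, T = (-6.7995, 22.285). Then |JT| = |T − J| = 17.599.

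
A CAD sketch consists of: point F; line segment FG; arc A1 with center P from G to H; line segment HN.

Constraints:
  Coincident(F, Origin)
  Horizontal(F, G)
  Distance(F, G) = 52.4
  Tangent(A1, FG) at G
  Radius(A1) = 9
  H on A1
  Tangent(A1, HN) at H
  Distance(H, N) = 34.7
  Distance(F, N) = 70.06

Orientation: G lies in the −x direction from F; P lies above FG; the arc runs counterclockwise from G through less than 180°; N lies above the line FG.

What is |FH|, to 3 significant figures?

45.3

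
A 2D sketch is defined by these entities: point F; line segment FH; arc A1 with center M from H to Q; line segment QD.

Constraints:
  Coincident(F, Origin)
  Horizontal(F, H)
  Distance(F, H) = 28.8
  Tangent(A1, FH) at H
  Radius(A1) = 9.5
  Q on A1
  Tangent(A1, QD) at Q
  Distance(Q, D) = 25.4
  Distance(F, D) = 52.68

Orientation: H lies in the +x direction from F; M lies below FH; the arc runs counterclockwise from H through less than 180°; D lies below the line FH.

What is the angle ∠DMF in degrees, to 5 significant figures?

132.92°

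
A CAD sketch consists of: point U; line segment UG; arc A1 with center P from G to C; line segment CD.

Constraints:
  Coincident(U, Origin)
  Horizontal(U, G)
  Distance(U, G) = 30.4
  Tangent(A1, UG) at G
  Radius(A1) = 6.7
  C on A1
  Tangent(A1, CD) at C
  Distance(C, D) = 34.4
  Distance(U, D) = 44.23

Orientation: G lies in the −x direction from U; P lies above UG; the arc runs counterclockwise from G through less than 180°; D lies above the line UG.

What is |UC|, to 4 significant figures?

24.46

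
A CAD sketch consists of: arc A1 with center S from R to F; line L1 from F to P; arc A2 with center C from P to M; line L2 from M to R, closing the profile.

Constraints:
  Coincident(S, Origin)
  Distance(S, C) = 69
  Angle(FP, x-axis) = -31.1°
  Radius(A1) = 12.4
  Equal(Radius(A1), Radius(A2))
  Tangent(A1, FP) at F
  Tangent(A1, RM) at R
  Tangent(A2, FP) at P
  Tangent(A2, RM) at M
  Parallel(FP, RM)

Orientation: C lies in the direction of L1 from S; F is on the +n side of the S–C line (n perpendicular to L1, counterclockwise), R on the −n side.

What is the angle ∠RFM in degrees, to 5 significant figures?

70.231°

The slot axis is L1's direction at -31.1°, so u = (cos -31.1°, sin -31.1°) = (0.85627, -0.51653) and n = (−sin -31.1°, cos -31.1°) = (0.51653, 0.85627). S is at the origin and C lies 69.0 along u from S, so C = 69.0·u = (59.082, -35.641). Tangency of A1 to both parallel lines with radius 12.4 puts F and R at S ± 12.4·n: F = (6.4050, 10.618), R = (-6.4050, -10.618). Equal radii place P and M the same way about C: P = C + 12.4·n = (65.487, -25.023), M = C − 12.4·n = (52.677, -46.259). Then cos ∠RFM = FR·FM / (|FR||FM|), giving 70.231°.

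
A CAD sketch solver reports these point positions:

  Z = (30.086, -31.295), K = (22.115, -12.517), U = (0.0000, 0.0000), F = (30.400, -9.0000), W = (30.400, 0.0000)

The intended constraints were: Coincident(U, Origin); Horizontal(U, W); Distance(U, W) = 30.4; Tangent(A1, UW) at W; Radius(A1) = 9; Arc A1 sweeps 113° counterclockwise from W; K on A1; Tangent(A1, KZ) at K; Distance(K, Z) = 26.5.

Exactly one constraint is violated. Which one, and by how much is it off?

Distance(K, Z) = 26.5 — off by 6.10.

U = (0.00, 0.00) ✓; U.y = 0.00, W.y = 0.00 ✓; |UW| = 30.40 ✓; ∠(FW, WU) = 90.00° ✓; |FW| = 9.000 ✓; bearing(F→K) − bearing(F→W) = 113.0° ✓; |FK| = 9.001 ✓; ∠(FK, KZ) = 90.00° ✓; |KZ| = 20.40 ✗.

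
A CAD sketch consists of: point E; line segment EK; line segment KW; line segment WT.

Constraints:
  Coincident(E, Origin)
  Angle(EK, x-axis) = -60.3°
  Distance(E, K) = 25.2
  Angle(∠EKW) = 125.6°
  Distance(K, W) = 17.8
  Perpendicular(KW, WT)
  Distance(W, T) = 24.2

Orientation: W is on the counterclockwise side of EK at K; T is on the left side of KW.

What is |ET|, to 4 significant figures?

32.68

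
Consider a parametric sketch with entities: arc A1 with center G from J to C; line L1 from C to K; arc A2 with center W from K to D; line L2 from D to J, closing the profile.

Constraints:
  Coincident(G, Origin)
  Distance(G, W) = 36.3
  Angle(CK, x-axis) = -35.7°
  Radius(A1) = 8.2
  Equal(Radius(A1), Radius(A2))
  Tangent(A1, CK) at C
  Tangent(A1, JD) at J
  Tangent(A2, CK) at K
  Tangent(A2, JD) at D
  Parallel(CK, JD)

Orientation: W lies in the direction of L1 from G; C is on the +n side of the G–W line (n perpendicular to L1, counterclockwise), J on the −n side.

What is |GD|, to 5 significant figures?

37.215

The slot axis is L1's direction at -35.7°, so u = (cos -35.7°, sin -35.7°) = (0.81208, -0.58354) and n = (−sin -35.7°, cos -35.7°) = (0.58354, 0.81208). G is at the origin and W lies 36.3 along u from G, so W = 36.3·u = (29.479, -21.183). Tangency of A1 to both parallel lines with radius 8.2 puts C and J at G ± 8.2·n: C = (4.7850, 6.6591), J = (-4.7850, -6.6591). Equal radii place K and D the same way about W: K = W + 8.2·n = (34.264, -14.523), D = W − 8.2·n = (24.694, -27.842). Then |GD| = |D − G| = 37.215.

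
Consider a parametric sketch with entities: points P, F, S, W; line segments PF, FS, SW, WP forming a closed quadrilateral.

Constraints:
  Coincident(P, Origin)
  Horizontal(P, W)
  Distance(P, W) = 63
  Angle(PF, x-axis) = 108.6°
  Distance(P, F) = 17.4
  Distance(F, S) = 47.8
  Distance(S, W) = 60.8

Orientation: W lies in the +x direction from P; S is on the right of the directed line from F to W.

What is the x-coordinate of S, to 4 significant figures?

9.496

Checks: |FS| = 47.80 ✓; |SW| = 60.80 ✓.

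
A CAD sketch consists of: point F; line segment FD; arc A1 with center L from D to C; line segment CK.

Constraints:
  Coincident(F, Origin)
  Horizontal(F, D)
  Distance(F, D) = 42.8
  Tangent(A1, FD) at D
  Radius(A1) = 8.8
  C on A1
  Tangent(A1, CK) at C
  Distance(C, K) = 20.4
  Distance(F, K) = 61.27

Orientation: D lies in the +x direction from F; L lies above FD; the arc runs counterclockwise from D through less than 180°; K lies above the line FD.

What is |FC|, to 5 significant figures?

52.017

Checks: F = (0.00, 0.00) ✓; |LC| = 8.800 ✓; ∠(LC, CK) = 90.00° ✓; |CK| = 20.40 ✓; |FK| = 61.27 ✓.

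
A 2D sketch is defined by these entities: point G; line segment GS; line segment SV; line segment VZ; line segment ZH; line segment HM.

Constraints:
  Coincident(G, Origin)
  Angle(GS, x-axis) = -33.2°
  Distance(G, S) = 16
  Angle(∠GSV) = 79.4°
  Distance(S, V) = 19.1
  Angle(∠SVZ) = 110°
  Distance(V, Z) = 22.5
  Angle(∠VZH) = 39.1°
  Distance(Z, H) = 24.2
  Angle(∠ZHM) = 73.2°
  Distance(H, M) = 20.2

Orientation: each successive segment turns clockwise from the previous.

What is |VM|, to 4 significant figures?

5.226

G is at the origin; GS runs at -33.2° with length 16.0, so S = (13.39, -8.761). ∠GSV = 79.4° gives SV at -133.8° from the x-axis; with |SV| = 19.1, V = (0.1683, -22.55). ∠SVZ = 110.0° gives VZ at 156.2° from the x-axis; with |VZ| = 22.5, Z = (-20.42, -13.47). ∠VZH = 39.1° gives ZH at 15.30° from the x-axis; with |ZH| = 24.2, H = (2.924, -7.081). ∠ZHM = 73.2° gives HM at -91.50° from the x-axis; with |HM| = 20.2, M = (2.395, -27.27). Then |VM| = |M − V| = 5.226.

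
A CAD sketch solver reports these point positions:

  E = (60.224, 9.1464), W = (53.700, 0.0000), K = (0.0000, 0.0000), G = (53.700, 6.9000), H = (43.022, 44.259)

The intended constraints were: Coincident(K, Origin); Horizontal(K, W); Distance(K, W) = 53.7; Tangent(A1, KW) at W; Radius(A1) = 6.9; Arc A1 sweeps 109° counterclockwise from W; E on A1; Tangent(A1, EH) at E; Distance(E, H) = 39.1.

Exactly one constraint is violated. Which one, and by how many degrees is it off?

Tangent(A1, EH) at E — off by 7.10°.

K = (0.00, 0.00) ✓; K.y = 0.00, W.y = 0.00 ✓; |KW| = 53.70 ✓; ∠(GW, WK) = 90.00° ✓; |GW| = 6.900 ✓; bearing(G→E) − bearing(G→W) = 109.0° ✓; |GE| = 6.900 ✓; ∠(GE, EH) = 82.90° ✗; |EH| = 39.10 ✓.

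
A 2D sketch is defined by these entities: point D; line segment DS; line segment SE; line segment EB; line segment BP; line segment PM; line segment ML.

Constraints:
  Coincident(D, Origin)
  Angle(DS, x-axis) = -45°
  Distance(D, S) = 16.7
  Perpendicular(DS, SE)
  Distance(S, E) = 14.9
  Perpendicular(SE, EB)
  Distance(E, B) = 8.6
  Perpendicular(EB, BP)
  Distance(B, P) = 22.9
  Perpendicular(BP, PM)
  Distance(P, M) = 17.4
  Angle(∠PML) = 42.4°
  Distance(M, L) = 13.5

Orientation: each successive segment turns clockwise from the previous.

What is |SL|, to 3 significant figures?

1.61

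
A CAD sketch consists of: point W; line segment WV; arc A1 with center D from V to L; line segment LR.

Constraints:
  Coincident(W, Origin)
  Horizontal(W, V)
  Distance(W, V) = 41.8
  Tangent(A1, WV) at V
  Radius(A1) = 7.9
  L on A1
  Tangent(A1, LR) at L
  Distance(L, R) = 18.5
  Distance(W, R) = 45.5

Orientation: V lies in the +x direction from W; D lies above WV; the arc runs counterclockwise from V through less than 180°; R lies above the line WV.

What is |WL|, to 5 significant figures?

49.657

Checks: |DV| = 7.900 ✓; |DL| = 7.900 ✓; ∠(DL, LR) = 90.00° ✓; |LR| = 18.50 ✓; |WR| = 45.50 ✓.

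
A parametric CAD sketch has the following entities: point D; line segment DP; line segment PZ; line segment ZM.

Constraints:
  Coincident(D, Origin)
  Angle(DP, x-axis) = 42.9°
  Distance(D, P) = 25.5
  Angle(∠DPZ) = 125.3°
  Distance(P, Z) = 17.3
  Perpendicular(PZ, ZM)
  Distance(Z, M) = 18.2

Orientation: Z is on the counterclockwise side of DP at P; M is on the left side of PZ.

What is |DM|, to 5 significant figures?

32.142

D is at the origin; DP runs at 42.9° with length 25.5, so P = 25.5·(cos 42.9°, sin 42.9°) = (18.680, 17.358). ∠DPZ = 125.3°, so PZ runs at 42.9° + (180° − 125.3°) = 97.600° from the x-axis; with |PZ| = 17.3, Z = P + 17.3·(cos 97.600°, sin 97.600°) = (16.392, 34.506). The perpendicularity gives ZM at right angles to PZ; with |ZM| = 18.2 on the left of PZ, M = Z + 18.2·(-0.99122, -0.13226) = (-1.6483, 32.099). Then |DM| = |M − D| = 32.142.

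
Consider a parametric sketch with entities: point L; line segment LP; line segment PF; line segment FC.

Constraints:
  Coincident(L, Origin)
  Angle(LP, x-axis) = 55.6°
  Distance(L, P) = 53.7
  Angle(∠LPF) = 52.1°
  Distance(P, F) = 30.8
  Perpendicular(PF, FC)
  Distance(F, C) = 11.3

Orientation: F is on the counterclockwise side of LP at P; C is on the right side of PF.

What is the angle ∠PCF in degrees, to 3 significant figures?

69.9°

L is at the origin; LP runs at 55.6° with length 53.7, so P = 53.7·(cos 55.6°, sin 55.6°) = (30.3, 44.3). ∠LPF = 52.1°, so PF runs at 55.6° + (180° − 52.1°) = 184° from the x-axis; with |PF| = 30.8, F = P + 30.8·(cos 184°, sin 184°) = (-0.404, 42.4). The perpendicularity gives FC at right angles to PF; with |FC| = 11.3 on the right of PF, C = F + 11.3·(-0.0610, 0.998) = (-1.09, 53.7). Then cos ∠PCF = CP·CF / (|CP||CF|), giving 69.9°.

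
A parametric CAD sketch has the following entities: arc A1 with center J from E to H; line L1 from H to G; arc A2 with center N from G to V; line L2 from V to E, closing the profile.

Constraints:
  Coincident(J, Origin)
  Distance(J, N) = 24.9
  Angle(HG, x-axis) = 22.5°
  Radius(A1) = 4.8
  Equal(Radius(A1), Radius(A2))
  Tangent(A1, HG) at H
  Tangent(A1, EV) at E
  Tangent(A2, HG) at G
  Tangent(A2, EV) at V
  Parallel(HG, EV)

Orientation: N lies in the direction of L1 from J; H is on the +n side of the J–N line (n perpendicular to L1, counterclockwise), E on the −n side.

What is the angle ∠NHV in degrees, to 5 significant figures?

10.173°

The slot axis is L1's direction at 22.5°, so u = (cos 22.5°, sin 22.5°) = (0.92388, 0.38268) and n = (−sin 22.5°, cos 22.5°) = (-0.38268, 0.92388). J is at the origin and N lies 24.9 along u from J, so N = 24.9·u = (23.005, 9.5288). Tangency of A1 to both parallel lines with radius 4.8 puts H and E at J ± 4.8·n: H = (-1.8369, 4.4346), E = (1.8369, -4.4346). Equal radii place G and V the same way about N: G = N + 4.8·n = (21.168, 13.963), V = N − 4.8·n = (24.841, 5.0942). Then cos ∠NHV = HN·HV / (|HN||HV|), giving 10.173°.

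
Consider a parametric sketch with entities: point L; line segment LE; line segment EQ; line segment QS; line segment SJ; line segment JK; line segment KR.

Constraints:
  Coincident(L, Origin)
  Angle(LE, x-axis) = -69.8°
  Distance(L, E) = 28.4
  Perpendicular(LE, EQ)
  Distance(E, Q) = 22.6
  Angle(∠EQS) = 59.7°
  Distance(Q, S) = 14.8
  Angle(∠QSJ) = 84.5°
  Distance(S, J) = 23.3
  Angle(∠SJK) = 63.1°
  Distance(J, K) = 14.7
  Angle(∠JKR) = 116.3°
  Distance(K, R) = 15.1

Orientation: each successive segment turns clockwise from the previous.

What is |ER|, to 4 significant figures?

21.50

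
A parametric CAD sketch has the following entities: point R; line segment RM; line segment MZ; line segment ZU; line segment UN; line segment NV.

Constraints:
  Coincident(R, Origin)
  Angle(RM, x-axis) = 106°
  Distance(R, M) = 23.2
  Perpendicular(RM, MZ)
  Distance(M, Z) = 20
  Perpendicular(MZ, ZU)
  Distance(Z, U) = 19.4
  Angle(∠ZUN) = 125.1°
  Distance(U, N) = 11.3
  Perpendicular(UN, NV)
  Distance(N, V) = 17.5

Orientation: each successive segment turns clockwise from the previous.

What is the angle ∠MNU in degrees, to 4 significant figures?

77.45°

R is at the origin; RM runs at 106.0° with length 23.2, so M = (-6.395, 22.30). RM ⟂ MZ, so MZ runs at 16.00°; with |MZ| = 20.0, Z = (12.83, 27.81). MZ is perpendicular to ZU, so ZU runs at -74.00°; with |ZU| = 19.4, U = (18.18, 9.166). ∠ZUN = 125.1° gives UN at -128.9° from the x-axis; with |UN| = 11.3, N = (11.08, 0.3714). Then cos ∠MNU = NM·NU / (|NM||NU|), giving 77.45°.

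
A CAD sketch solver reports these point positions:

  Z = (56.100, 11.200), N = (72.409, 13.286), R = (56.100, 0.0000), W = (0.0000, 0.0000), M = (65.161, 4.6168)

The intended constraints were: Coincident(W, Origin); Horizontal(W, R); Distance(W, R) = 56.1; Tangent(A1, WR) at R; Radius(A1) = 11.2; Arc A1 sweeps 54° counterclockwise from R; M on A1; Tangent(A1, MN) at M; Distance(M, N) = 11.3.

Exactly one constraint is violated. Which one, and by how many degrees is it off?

Tangent(A1, MN) at M — off by 3.90°.

W = (0.00, 0.00) ✓; W.y = 0.00, R.y = 0.00 ✓; |WR| = 56.10 ✓; ∠(ZR, RW) = 90.00° ✓; |ZR| = 11.20 ✓; bearing(Z→M) − bearing(Z→R) = 54.00° ✓; |ZM| = 11.20 ✓; ∠(ZM, MN) = 93.90° ✗; |MN| = 11.30 ✓.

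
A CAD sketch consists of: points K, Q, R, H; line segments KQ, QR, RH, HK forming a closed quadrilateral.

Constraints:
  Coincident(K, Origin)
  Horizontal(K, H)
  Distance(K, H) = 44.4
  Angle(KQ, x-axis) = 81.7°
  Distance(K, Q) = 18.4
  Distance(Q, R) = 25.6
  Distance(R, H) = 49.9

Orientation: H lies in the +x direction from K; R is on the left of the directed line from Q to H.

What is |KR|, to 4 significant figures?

43.27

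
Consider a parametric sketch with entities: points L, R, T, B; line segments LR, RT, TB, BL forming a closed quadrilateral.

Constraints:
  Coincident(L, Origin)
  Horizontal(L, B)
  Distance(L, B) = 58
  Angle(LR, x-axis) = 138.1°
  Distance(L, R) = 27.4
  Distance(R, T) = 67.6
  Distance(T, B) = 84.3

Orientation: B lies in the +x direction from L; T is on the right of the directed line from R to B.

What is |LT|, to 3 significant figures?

49.8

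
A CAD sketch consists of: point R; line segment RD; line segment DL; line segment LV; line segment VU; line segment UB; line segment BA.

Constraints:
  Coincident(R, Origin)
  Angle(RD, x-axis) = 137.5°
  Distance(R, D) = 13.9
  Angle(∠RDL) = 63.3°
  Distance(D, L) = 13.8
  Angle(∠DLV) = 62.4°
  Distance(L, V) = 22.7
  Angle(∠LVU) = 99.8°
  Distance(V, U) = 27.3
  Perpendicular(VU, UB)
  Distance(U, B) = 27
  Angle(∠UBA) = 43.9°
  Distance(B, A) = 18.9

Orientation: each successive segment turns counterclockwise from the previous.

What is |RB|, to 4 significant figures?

33.51

R is at the origin; RD runs at 137.5° with length 13.9, so D = (-10.25, 9.391). ∠RDL = 63.3° gives DL at -105.8° from the x-axis; with |DL| = 13.8, L = (-14.01, -3.888). ∠DLV = 62.4° gives LV at 11.80° from the x-axis; with |LV| = 22.7, V = (8.215, 0.7542). ∠LVU = 99.8° gives VU at 92.00° from the x-axis; with |VU| = 27.3, U = (7.262, 28.04). VU ⟂ UB, so UB runs at -178.0°; with |UB| = 27.0, B = (-19.72, 27.10). Then |RB| = |B − R| = 33.51.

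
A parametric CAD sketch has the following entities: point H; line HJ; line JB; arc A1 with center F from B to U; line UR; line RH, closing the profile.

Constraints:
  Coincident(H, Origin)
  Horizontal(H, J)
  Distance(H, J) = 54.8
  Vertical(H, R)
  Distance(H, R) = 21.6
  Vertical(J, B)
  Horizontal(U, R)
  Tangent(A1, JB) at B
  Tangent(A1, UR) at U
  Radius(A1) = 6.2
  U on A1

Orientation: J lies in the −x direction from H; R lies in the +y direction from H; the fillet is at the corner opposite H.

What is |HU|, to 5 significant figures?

53.184

H is at the origin; HJ is horizontal with |HJ| = 54.8 and J on the −x side, so J = (-54.800, 0.0000). HR is vertical with |HR| = 21.6 and R on the +y side, so R = (0.0000, 21.600). The virtual corner opposite H is at (-54.800, 21.600). Tangency of A1 to JB means the radius FB is perpendicular to JB and A1 meets UR tangentially, so FU is at right angles to UR, with radius 6.2, so the center F sits 6.2 in from both sides at F = (-48.600, 15.400). That places the tangent points at B = (-54.800, 15.400) on JB and U = (-48.600, 21.600) on UR. Then |HU| = |U − H| = 53.184.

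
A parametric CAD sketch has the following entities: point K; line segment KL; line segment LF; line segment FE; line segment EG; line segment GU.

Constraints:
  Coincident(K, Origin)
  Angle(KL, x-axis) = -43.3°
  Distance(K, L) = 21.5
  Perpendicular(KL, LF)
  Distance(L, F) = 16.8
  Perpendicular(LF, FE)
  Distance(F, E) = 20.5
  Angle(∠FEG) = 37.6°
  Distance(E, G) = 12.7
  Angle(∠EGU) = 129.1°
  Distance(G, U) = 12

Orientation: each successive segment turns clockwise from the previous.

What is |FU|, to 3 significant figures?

5.14

K is at the origin; KL runs at -43.3° with length 21.5, so L = (15.6, -14.7). The perpendicularity gives LF at right angles to KL, so LF runs at -133°; with |LF| = 16.8, F = (4.13, -27.0). LF is perpendicular to FE, so FE runs at 137°; with |FE| = 20.5, E = (-10.8, -12.9). ∠FEG = 37.6° gives EG at -5.70° from the x-axis; with |EG| = 12.7, G = (1.84, -14.2). ∠EGU = 129.1° gives GU at -56.6° from the x-axis; with |GU| = 12.0, U = (8.45, -24.2). Then |FU| = |U − F| = 5.14.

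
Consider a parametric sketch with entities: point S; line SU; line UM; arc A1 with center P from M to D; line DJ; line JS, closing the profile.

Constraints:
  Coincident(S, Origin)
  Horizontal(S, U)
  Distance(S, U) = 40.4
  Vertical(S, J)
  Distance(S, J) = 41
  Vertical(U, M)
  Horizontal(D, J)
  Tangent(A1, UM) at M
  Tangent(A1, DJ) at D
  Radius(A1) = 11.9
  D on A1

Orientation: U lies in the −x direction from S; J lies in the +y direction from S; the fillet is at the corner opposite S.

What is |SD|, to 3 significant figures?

49.9

The virtual corner opposite S is at (-40.4, 41.0). A1 meets UM tangentially, so PM is at right angles to UM and the tangent condition forces PD to be normal to DJ, with radius 11.9, so the center P sits 11.9 in from both sides at P = (-28.5, 29.1). That places the tangent points at M = (-40.4, 29.1) on UM and D = (-28.5, 41.0) on DJ. Then |SD| = |D − S| = 49.9.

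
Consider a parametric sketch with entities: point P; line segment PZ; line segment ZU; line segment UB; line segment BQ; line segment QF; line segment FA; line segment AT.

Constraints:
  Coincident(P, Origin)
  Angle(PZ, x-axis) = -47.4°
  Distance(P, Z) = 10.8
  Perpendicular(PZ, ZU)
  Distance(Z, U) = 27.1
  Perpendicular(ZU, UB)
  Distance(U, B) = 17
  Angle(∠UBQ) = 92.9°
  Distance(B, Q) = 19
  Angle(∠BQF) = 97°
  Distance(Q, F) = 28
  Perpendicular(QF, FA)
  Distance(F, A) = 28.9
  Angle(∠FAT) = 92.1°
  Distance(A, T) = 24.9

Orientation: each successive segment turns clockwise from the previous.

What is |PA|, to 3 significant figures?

40.7

∠BQF = 97.0° gives QF at -37.5° from the x-axis; with |QF| = 28.0, F = (11.4, -17.3). The perpendicularity gives FA at right angles to QF, so FA runs at -127°; with |FA| = 28.9, A = (-6.21, -40.2). Then |PA| = |A − P| = 40.7.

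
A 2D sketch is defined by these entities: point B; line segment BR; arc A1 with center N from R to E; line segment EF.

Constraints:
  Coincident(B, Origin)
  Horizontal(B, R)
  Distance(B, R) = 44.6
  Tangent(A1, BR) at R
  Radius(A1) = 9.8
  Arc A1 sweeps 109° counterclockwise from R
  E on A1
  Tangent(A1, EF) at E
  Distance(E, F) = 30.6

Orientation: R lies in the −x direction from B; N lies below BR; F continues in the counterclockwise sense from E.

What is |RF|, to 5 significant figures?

41.929

On A1, R sits at bearing 90° from N; a 109° counterclockwise sweep puts E at bearing 199°, so E = N + 9.8·(cos 199°, sin 199°) = (-53.866, -12.991). Tangency of A1 to EF means the radius NE is perpendicular to EF, so EF runs along (−sin 199°, cos 199°); with |EF| = 30.6, F = (-43.904, -41.923). Then |RF| = |F − R| = 41.929.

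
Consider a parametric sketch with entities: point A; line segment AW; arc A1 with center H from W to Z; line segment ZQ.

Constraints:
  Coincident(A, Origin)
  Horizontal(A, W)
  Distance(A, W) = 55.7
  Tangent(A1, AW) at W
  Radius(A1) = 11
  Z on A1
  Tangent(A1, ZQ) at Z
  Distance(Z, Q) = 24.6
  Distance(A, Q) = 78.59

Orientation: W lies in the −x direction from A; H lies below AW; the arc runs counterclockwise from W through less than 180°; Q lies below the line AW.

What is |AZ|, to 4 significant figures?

67.06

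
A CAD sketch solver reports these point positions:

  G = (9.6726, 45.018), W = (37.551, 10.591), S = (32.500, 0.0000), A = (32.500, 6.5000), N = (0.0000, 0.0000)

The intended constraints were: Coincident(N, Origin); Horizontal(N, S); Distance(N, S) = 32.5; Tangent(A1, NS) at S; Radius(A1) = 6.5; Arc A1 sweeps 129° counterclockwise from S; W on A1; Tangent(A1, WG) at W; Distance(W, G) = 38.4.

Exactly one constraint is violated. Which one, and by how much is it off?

Distance(W, G) = 38.4 — off by 5.90.

N = (0.00, 0.00) ✓; N.y = 0.00, S.y = 0.00 ✓; |NS| = 32.50 ✓; ∠(AS, SN) = 90.00° ✓; |AS| = 6.500 ✓; bearing(A→W) − bearing(A→S) = 129.0° ✓; |AW| = 6.500 ✓; ∠(AW, WG) = 90.01° ✓; |WG| = 44.30 ✗.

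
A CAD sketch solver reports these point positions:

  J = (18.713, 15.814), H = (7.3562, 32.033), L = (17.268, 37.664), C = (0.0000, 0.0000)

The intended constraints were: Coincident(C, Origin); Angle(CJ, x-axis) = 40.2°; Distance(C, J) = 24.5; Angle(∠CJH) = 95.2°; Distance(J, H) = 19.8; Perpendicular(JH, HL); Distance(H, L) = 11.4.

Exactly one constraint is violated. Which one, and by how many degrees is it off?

Perpendicular(JH, HL) — off by 5.40°.

C = (0.00, 0.00) ✓; CJ at 40.20° ✓; |CJ| = 24.50 ✓; ∠CJH = 95.20° ✓; |JH| = 19.80 ✓; ∠(JH, HL) = 95.40° ✗; |HL| = 11.40 ✓.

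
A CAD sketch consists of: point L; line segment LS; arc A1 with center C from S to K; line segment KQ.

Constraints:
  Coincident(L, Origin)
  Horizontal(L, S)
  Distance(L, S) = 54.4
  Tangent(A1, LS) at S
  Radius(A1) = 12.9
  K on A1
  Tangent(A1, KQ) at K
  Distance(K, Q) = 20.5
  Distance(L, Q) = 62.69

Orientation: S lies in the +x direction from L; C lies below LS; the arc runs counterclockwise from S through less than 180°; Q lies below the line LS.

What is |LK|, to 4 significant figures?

46.23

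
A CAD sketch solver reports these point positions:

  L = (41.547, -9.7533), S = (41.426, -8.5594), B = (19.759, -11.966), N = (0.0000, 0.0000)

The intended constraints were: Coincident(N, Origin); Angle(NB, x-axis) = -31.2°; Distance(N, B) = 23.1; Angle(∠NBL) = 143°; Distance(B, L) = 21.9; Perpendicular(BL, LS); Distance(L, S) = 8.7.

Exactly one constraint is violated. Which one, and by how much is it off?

Distance(L, S) = 8.7 — off by 7.50.

N = (0.00, 0.00) ✓; NB at -31.20° ✓; |NB| = 23.10 ✓; ∠NBL = 143.0° ✓; |BL| = 21.90 ✓; ∠(BL, LS) = 89.99° ✓; |LS| = 1.200 ✗.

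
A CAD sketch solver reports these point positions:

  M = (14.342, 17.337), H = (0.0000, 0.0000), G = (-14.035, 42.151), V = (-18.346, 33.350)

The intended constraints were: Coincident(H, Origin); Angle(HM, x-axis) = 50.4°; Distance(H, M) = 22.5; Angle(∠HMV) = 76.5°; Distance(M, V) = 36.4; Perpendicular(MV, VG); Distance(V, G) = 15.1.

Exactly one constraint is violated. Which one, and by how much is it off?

Distance(V, G) = 15.1 — off by 5.30.

H = (0.00, 0.00) ✓; HM at 50.40° ✓; |HM| = 22.50 ✓; ∠HMV = 76.50° ✓; |MV| = 36.40 ✓; ∠(MV, VG) = 90.00° ✓; |VG| = 9.800 ✗.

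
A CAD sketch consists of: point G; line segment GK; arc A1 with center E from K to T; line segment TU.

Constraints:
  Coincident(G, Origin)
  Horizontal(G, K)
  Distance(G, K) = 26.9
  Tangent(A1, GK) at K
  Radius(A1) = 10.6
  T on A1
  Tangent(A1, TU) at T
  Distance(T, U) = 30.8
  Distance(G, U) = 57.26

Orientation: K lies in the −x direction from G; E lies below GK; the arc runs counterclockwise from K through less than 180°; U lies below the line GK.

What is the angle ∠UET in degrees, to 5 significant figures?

71.009°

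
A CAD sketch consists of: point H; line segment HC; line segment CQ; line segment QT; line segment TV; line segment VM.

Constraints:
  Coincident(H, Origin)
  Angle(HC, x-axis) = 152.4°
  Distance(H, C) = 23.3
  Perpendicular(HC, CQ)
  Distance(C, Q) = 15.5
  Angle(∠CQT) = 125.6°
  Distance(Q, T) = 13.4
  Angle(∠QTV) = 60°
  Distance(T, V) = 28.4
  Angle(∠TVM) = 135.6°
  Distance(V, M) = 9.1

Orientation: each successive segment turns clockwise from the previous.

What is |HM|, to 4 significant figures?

19.51

H is at the origin; HC runs at 152.4° with length 23.3, so C = (-20.65, 10.79). HC is perpendicular to CQ, so CQ runs at 62.40°; with |CQ| = 15.5, Q = (-13.47, 24.53). ∠CQT = 125.6° gives QT at 8.000° from the x-axis; with |QT| = 13.4, T = (-0.1979, 26.40). ∠QTV = 60.0° gives TV at -112.0° from the x-axis; with |TV| = 28.4, V = (-10.84, 0.06385). ∠TVM = 135.6° gives VM at -156.4° from the x-axis; with |VM| = 9.1, M = (-19.18, -3.579). Then |HM| = |M − H| = 19.51.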